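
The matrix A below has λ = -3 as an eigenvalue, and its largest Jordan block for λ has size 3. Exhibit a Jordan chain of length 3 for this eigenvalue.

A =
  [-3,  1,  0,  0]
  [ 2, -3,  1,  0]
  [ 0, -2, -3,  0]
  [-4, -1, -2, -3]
A Jordan chain for λ = -3 of length 3:
v_1 = (2, 0, -4, -2)ᵀ
v_2 = (0, 2, 0, -4)ᵀ
v_3 = (1, 0, 0, 0)ᵀ

Let N = A − (-3)·I. We want v_3 with N^3 v_3 = 0 but N^2 v_3 ≠ 0; then v_{j-1} := N · v_j for j = 3, …, 2.

Pick v_3 = (1, 0, 0, 0)ᵀ.
Then v_2 = N · v_3 = (0, 2, 0, -4)ᵀ.
Then v_1 = N · v_2 = (2, 0, -4, -2)ᵀ.

Sanity check: (A − (-3)·I) v_1 = (0, 0, 0, 0)ᵀ = 0. ✓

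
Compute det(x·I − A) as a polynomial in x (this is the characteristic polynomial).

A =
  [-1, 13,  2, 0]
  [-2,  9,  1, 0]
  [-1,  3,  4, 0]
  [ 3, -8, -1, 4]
x^4 - 16*x^3 + 96*x^2 - 256*x + 256

Expanding det(x·I − A) (e.g. by cofactor expansion or by noting that A is similar to its Jordan form J, which has the same characteristic polynomial as A) gives
  χ_A(x) = x^4 - 16*x^3 + 96*x^2 - 256*x + 256
which factors as (x - 4)^4. The eigenvalues (with algebraic multiplicities) are λ = 4 with multiplicity 4.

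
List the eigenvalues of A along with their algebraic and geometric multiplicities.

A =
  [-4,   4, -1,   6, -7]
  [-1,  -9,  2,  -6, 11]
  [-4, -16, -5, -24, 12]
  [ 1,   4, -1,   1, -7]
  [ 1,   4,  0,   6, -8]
λ = -5: alg = 5, geom = 3

Step 1 — factor the characteristic polynomial to read off the algebraic multiplicities:
  χ_A(x) = (x + 5)^5

Step 2 — compute geometric multiplicities via the rank-nullity identity g(λ) = n − rank(A − λI):
  rank(A − (-5)·I) = 2, so dim ker(A − (-5)·I) = n − 2 = 3

Summary:
  λ = -5: algebraic multiplicity = 5, geometric multiplicity = 3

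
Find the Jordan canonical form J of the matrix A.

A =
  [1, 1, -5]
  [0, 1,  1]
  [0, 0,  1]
J_3(1)

The characteristic polynomial is
  det(x·I − A) = x^3 - 3*x^2 + 3*x - 1 = (x - 1)^3

Eigenvalues and multiplicities (the geometric multiplicity of λ is n − rank(A − λI), which equals the number of Jordan blocks for λ):
  λ = 1: algebraic multiplicity = 3, geometric multiplicity = 1

Determining the block sizes for each eigenvalue:
  λ = 1: one block (gm = 1), so the single block has size am = 3 → block sizes [3]

Assembling the blocks gives a Jordan form
J =
  [1, 1, 0]
  [0, 1, 1]
  [0, 0, 1]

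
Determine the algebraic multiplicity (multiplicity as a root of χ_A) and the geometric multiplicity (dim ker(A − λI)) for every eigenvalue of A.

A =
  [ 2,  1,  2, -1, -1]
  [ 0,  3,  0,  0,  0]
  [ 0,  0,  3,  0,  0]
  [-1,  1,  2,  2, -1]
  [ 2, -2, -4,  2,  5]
λ = 3: alg = 5, geom = 4

Step 1 — factor the characteristic polynomial to read off the algebraic multiplicities:
  χ_A(x) = (x - 3)^5

Step 2 — compute geometric multiplicities via the rank-nullity identity g(λ) = n − rank(A − λI):
  rank(A − (3)·I) = 1, so dim ker(A − (3)·I) = n − 1 = 4

Summary:
  λ = 3: algebraic multiplicity = 5, geometric multiplicity = 4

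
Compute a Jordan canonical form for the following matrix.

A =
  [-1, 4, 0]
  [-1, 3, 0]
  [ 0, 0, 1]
J_2(1) ⊕ J_1(1)

The characteristic polynomial is
  det(x·I − A) = x^3 - 3*x^2 + 3*x - 1 = (x - 1)^3

Eigenvalues and multiplicities (the geometric multiplicity of λ is n − rank(A − λI), which equals the number of Jordan blocks for λ):
  λ = 1: algebraic multiplicity = 3, geometric multiplicity = 2

Determining the block sizes for each eigenvalue:
  λ = 1: 2 blocks summing to 3 forces exactly one block of size 2 and the rest size 1 → block sizes [2, 1]

Assembling the blocks gives a Jordan form
J =
  [1, 1, 0]
  [0, 1, 0]
  [0, 0, 1]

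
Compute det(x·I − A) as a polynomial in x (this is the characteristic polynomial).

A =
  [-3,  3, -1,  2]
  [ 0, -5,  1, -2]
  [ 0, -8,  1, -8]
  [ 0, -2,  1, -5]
x^4 + 12*x^3 + 54*x^2 + 108*x + 81

Expanding det(x·I − A) (e.g. by cofactor expansion or by noting that A is similar to its Jordan form J, which has the same characteristic polynomial as A) gives
  χ_A(x) = x^4 + 12*x^3 + 54*x^2 + 108*x + 81
which factors as (x + 3)^4. The eigenvalues (with algebraic multiplicities) are λ = -3 with multiplicity 4.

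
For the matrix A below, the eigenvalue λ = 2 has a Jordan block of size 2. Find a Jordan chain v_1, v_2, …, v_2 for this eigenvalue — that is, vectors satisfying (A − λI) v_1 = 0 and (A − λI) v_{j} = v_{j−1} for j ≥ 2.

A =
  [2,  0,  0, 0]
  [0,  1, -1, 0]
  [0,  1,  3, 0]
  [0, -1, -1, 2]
A Jordan chain for λ = 2 of length 2:
v_1 = (0, -1, 1, -1)ᵀ
v_2 = (0, 1, 0, 0)ᵀ

Let N = A − (2)·I. We want v_2 with N^2 v_2 = 0 but N^1 v_2 ≠ 0; then v_{j-1} := N · v_j for j = 2, …, 2.

Pick v_2 = (0, 1, 0, 0)ᵀ.
Then v_1 = N · v_2 = (0, -1, 1, -1)ᵀ.

Sanity check: (A − (2)·I) v_1 = (0, 0, 0, 0)ᵀ = 0. ✓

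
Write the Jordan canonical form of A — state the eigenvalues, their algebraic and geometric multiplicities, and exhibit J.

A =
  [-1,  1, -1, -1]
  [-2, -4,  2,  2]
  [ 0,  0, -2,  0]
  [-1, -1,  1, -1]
J_2(-2) ⊕ J_1(-2) ⊕ J_1(-2)

The characteristic polynomial is
  det(x·I − A) = x^4 + 8*x^3 + 24*x^2 + 32*x + 16 = (x + 2)^4

Eigenvalues and multiplicities (the geometric multiplicity of λ is n − rank(A − λI), which equals the number of Jordan blocks for λ):
  λ = -2: algebraic multiplicity = 4, geometric multiplicity = 3

Determining the block sizes for each eigenvalue:
  λ = -2: 3 blocks summing to 4 forces exactly one block of size 2 and the rest size 1 → block sizes [2, 1, 1]

Assembling the blocks gives a Jordan form
J =
  [-2,  1,  0,  0]
  [ 0, -2,  0,  0]
  [ 0,  0, -2,  0]
  [ 0,  0,  0, -2]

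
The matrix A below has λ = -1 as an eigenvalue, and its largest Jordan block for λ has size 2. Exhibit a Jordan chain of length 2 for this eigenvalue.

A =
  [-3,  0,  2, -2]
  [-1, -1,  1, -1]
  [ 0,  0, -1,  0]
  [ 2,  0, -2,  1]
A Jordan chain for λ = -1 of length 2:
v_1 = (-2, -1, 0, 2)ᵀ
v_2 = (1, 0, 0, 0)ᵀ

Let N = A − (-1)·I. We want v_2 with N^2 v_2 = 0 but N^1 v_2 ≠ 0; then v_{j-1} := N · v_j for j = 2, …, 2.

Pick v_2 = (1, 0, 0, 0)ᵀ.
Then v_1 = N · v_2 = (-2, -1, 0, 2)ᵀ.

Sanity check: (A − (-1)·I) v_1 = (0, 0, 0, 0)ᵀ = 0. ✓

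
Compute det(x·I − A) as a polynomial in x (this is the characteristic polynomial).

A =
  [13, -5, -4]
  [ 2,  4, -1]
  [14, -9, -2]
x^3 - 15*x^2 + 75*x - 125

Expanding det(x·I − A) (e.g. by cofactor expansion or by noting that A is similar to its Jordan form J, which has the same characteristic polynomial as A) gives
  χ_A(x) = x^3 - 15*x^2 + 75*x - 125
which factors as (x - 5)^3. The eigenvalues (with algebraic multiplicities) are λ = 5 with multiplicity 3.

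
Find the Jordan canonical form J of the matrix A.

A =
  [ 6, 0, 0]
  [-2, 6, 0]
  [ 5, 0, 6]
J_2(6) ⊕ J_1(6)

The characteristic polynomial is
  det(x·I − A) = x^3 - 18*x^2 + 108*x - 216 = (x - 6)^3

Eigenvalues and multiplicities (the geometric multiplicity of λ is n − rank(A − λI), which equals the number of Jordan blocks for λ):
  λ = 6: algebraic multiplicity = 3, geometric multiplicity = 2

Determining the block sizes for each eigenvalue:
  λ = 6: 2 blocks summing to 3 forces exactly one block of size 2 and the rest size 1 → block sizes [2, 1]

Assembling the blocks gives a Jordan form
J =
  [6, 1, 0]
  [0, 6, 0]
  [0, 0, 6]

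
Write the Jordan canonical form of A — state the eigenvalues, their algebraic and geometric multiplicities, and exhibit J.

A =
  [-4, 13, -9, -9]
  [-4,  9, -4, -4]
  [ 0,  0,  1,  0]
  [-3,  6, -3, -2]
J_3(1) ⊕ J_1(1)

The characteristic polynomial is
  det(x·I − A) = x^4 - 4*x^3 + 6*x^2 - 4*x + 1 = (x - 1)^4

Eigenvalues and multiplicities (the geometric multiplicity of λ is n − rank(A − λI), which equals the number of Jordan blocks for λ):
  λ = 1: algebraic multiplicity = 4, geometric multiplicity = 2

Determining the block sizes for each eigenvalue:
  λ = 1: with am = 4 and gm = 2, the partition is not yet determined (e.g. several partitions of 4 into 2 parts exist). Let N = A − (1)·I. Computing rank(N^1) = 2, rank(N^2) = 1, rank(N^3) = 0; the number of blocks of size ≥ j is rank(N^{j−1}) − rank(N^j), giving [2, 1, 1]. So we have 1 block(s) of size 3, 1 block(s) of size 1 → block sizes [3, 1]

Assembling the blocks gives a Jordan form
J =
  [1, 1, 0, 0]
  [0, 1, 1, 0]
  [0, 0, 1, 0]
  [0, 0, 0, 1]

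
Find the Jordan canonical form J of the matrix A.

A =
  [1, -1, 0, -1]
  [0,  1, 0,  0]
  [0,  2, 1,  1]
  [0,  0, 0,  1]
J_2(1) ⊕ J_2(1)

The characteristic polynomial is
  det(x·I − A) = x^4 - 4*x^3 + 6*x^2 - 4*x + 1 = (x - 1)^4

Eigenvalues and multiplicities (the geometric multiplicity of λ is n − rank(A − λI), which equals the number of Jordan blocks for λ):
  λ = 1: algebraic multiplicity = 4, geometric multiplicity = 2

Determining the block sizes for each eigenvalue:
  λ = 1: with am = 4 and gm = 2, the partition is not yet determined (e.g. several partitions of 4 into 2 parts exist). Let N = A − (1)·I. Computing rank(N^1) = 2, rank(N^2) = 0; the number of blocks of size ≥ j is rank(N^{j−1}) − rank(N^j), giving [2, 2]. So we have 2 block(s) of size 2 → block sizes [2, 2]

Assembling the blocks gives a Jordan form
J =
  [1, 1, 0, 0]
  [0, 1, 0, 0]
  [0, 0, 1, 1]
  [0, 0, 0, 1]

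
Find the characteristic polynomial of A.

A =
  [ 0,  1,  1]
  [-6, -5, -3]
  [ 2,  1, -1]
x^3 + 6*x^2 + 12*x + 8

Expanding det(x·I − A) (e.g. by cofactor expansion or by noting that A is similar to its Jordan form J, which has the same characteristic polynomial as A) gives
  χ_A(x) = x^3 + 6*x^2 + 12*x + 8
which factors as (x + 2)^3. The eigenvalues (with algebraic multiplicities) are λ = -2 with multiplicity 3.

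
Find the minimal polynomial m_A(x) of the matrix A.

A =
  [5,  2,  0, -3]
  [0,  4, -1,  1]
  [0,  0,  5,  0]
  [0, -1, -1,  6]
x^3 - 15*x^2 + 75*x - 125

The characteristic polynomial is χ_A(x) = (x - 5)^4, so the eigenvalues are known. The minimal polynomial is
  m_A(x) = Π_λ (x − λ)^{k_λ}
where k_λ is the size of the *largest* Jordan block for λ (equivalently, the smallest k with (A − λI)^k v = 0 for every generalised eigenvector v of λ).

  λ = 5: largest Jordan block has size 3, contributing (x − 5)^3

So m_A(x) = (x - 5)^3 = x^3 - 15*x^2 + 75*x - 125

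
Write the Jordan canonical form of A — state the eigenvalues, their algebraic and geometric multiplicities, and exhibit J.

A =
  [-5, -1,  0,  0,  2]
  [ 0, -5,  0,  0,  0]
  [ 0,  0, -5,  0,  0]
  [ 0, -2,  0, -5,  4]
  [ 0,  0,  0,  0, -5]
J_2(-5) ⊕ J_1(-5) ⊕ J_1(-5) ⊕ J_1(-5)

The characteristic polynomial is
  det(x·I − A) = x^5 + 25*x^4 + 250*x^3 + 1250*x^2 + 3125*x + 3125 = (x + 5)^5

Eigenvalues and multiplicities (the geometric multiplicity of λ is n − rank(A − λI), which equals the number of Jordan blocks for λ):
  λ = -5: algebraic multiplicity = 5, geometric multiplicity = 4

Determining the block sizes for each eigenvalue:
  λ = -5: 4 blocks summing to 5 forces exactly one block of size 2 and the rest size 1 → block sizes [2, 1, 1, 1]

Assembling the blocks gives a Jordan form
J =
  [-5,  1,  0,  0,  0]
  [ 0, -5,  0,  0,  0]
  [ 0,  0, -5,  0,  0]
  [ 0,  0,  0, -5,  0]
  [ 0,  0,  0,  0, -5]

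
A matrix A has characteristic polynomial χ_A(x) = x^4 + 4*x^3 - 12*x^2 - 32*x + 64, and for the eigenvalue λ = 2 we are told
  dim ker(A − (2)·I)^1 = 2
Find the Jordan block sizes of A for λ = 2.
Block sizes for λ = 2: [1, 1]

From the dimensions of kernels of powers, the number of Jordan blocks of size at least j is d_j − d_{j−1} where d_j = dim ker(N^j) (with d_0 = 0). Computing the differences gives [2].
The number of blocks of size exactly k is (#blocks of size ≥ k) − (#blocks of size ≥ k + 1), so the partition is: 2 block(s) of size 1.
In nonincreasing order the block sizes are [1, 1].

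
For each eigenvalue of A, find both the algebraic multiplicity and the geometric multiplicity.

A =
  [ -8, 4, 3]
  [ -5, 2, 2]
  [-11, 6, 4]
λ = -1: alg = 2, geom = 1; λ = 0: alg = 1, geom = 1

Step 1 — factor the characteristic polynomial to read off the algebraic multiplicities:
  χ_A(x) = x*(x + 1)^2

Step 2 — compute geometric multiplicities via the rank-nullity identity g(λ) = n − rank(A − λI):
  rank(A − (-1)·I) = 2, so dim ker(A − (-1)·I) = n − 2 = 1
  rank(A − (0)·I) = 2, so dim ker(A − (0)·I) = n − 2 = 1

Summary:
  λ = -1: algebraic multiplicity = 2, geometric multiplicity = 1
  λ = 0: algebraic multiplicity = 1, geometric multiplicity = 1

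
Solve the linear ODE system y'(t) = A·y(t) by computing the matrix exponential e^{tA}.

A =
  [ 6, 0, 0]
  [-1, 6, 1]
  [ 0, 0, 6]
e^{tA} =
  [exp(6*t), 0, 0]
  [-t*exp(6*t), exp(6*t), t*exp(6*t)]
  [0, 0, exp(6*t)]

Strategy: write A = P · J · P⁻¹ where J is a Jordan canonical form, so e^{tA} = P · e^{tJ} · P⁻¹, and e^{tJ} can be computed block-by-block.

A has Jordan form
J =
  [6, 1, 0]
  [0, 6, 0]
  [0, 0, 6]
(up to reordering of blocks).

Per-block formulas:
  For a 1×1 block at λ = 6: exp(t · [6]) = [e^(6t)].
  For a 2×2 Jordan block J_2(6): exp(t · J_2(6)) = e^(6t)·(I + t·N), where N is the 2×2 nilpotent shift.

After assembling e^{tJ} and conjugating by P, we get:

e^{tA} =
  [exp(6*t), 0, 0]
  [-t*exp(6*t), exp(6*t), t*exp(6*t)]
  [0, 0, exp(6*t)]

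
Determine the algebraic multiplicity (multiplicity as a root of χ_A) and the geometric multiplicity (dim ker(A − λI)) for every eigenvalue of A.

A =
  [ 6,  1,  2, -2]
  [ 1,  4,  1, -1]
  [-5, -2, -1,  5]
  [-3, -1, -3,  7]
λ = 4: alg = 4, geom = 2

Step 1 — factor the characteristic polynomial to read off the algebraic multiplicities:
  χ_A(x) = (x - 4)^4

Step 2 — compute geometric multiplicities via the rank-nullity identity g(λ) = n − rank(A − λI):
  rank(A − (4)·I) = 2, so dim ker(A − (4)·I) = n − 2 = 2

Summary:
  λ = 4: algebraic multiplicity = 4, geometric multiplicity = 2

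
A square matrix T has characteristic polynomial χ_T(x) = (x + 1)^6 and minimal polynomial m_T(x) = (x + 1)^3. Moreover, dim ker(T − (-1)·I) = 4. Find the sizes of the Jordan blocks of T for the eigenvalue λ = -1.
Block sizes for λ = -1: [3, 1, 1, 1]

Step 1 — from the characteristic polynomial, algebraic multiplicity of λ = -1 is 6. From dim ker(T − (-1)·I) = 4, there are exactly 4 Jordan blocks for λ = -1.
Step 2 — from the minimal polynomial, the factor (x + 1)^3 tells us the largest block for λ = -1 has size 3.
Step 3 — with total size 6, 4 blocks, and largest block 3, the block sizes (in nonincreasing order) are [3, 1, 1, 1].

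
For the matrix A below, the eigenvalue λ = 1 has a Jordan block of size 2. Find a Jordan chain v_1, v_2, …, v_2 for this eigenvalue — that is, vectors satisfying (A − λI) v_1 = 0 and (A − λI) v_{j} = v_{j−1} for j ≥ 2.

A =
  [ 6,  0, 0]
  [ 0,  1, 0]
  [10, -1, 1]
A Jordan chain for λ = 1 of length 2:
v_1 = (0, 0, -1)ᵀ
v_2 = (0, 1, 0)ᵀ

Let N = A − (1)·I. We want v_2 with N^2 v_2 = 0 but N^1 v_2 ≠ 0; then v_{j-1} := N · v_j for j = 2, …, 2.

Pick v_2 = (0, 1, 0)ᵀ.
Then v_1 = N · v_2 = (0, 0, -1)ᵀ.

Sanity check: (A − (1)·I) v_1 = (0, 0, 0)ᵀ = 0. ✓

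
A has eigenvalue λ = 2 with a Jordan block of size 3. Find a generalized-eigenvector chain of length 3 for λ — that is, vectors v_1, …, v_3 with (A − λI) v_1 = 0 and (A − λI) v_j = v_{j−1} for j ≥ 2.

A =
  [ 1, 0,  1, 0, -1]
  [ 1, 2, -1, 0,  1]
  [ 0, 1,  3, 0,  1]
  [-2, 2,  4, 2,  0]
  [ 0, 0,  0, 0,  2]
A Jordan chain for λ = 2 of length 3:
v_1 = (1, -1, 1, 4, 0)ᵀ
v_2 = (-1, 1, 0, -2, 0)ᵀ
v_3 = (1, 0, 0, 0, 0)ᵀ

Let N = A − (2)·I. We want v_3 with N^3 v_3 = 0 but N^2 v_3 ≠ 0; then v_{j-1} := N · v_j for j = 3, …, 2.

Pick v_3 = (1, 0, 0, 0, 0)ᵀ.
Then v_2 = N · v_3 = (-1, 1, 0, -2, 0)ᵀ.
Then v_1 = N · v_2 = (1, -1, 1, 4, 0)ᵀ.

Sanity check: (A − (2)·I) v_1 = (0, 0, 0, 0, 0)ᵀ = 0. ✓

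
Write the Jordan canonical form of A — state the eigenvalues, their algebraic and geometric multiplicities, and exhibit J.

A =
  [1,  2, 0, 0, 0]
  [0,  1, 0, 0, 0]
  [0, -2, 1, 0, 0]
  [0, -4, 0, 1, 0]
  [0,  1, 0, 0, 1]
J_2(1) ⊕ J_1(1) ⊕ J_1(1) ⊕ J_1(1)

The characteristic polynomial is
  det(x·I − A) = x^5 - 5*x^4 + 10*x^3 - 10*x^2 + 5*x - 1 = (x - 1)^5

Eigenvalues and multiplicities (the geometric multiplicity of λ is n − rank(A − λI), which equals the number of Jordan blocks for λ):
  λ = 1: algebraic multiplicity = 5, geometric multiplicity = 4

Determining the block sizes for each eigenvalue:
  λ = 1: 4 blocks summing to 5 forces exactly one block of size 2 and the rest size 1 → block sizes [2, 1, 1, 1]

Assembling the blocks gives a Jordan form
J =
  [1, 1, 0, 0, 0]
  [0, 1, 0, 0, 0]
  [0, 0, 1, 0, 0]
  [0, 0, 0, 1, 0]
  [0, 0, 0, 0, 1]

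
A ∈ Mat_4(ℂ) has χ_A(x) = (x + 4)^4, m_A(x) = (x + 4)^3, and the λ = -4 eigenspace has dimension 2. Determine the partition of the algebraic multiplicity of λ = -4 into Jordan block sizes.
Block sizes for λ = -4: [3, 1]

Step 1 — from the characteristic polynomial, algebraic multiplicity of λ = -4 is 4. From dim ker(A − (-4)·I) = 2, there are exactly 2 Jordan blocks for λ = -4.
Step 2 — from the minimal polynomial, the factor (x + 4)^3 tells us the largest block for λ = -4 has size 3.
Step 3 — with total size 4, 2 blocks, and largest block 3, the block sizes (in nonincreasing order) are [3, 1].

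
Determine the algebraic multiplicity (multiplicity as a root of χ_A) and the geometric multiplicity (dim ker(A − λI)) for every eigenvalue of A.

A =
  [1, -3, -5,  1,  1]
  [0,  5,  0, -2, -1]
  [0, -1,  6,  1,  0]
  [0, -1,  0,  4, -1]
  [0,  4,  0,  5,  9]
λ = 1: alg = 1, geom = 1; λ = 6: alg = 4, geom = 2

Step 1 — factor the characteristic polynomial to read off the algebraic multiplicities:
  χ_A(x) = (x - 6)^4*(x - 1)

Step 2 — compute geometric multiplicities via the rank-nullity identity g(λ) = n − rank(A − λI):
  rank(A − (1)·I) = 4, so dim ker(A − (1)·I) = n − 4 = 1
  rank(A − (6)·I) = 3, so dim ker(A − (6)·I) = n − 3 = 2

Summary:
  λ = 1: algebraic multiplicity = 1, geometric multiplicity = 1
  λ = 6: algebraic multiplicity = 4, geometric multiplicity = 2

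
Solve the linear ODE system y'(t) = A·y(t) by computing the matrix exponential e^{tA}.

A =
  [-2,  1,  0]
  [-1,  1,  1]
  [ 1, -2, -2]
e^{tA} =
  [-t*exp(-t) + exp(-t), t^2*exp(-t)/2 + t*exp(-t), t^2*exp(-t)/2]
  [-t*exp(-t), t^2*exp(-t)/2 + 2*t*exp(-t) + exp(-t), t^2*exp(-t)/2 + t*exp(-t)]
  [t*exp(-t), -t^2*exp(-t)/2 - 2*t*exp(-t), -t^2*exp(-t)/2 - t*exp(-t) + exp(-t)]

Strategy: write A = P · J · P⁻¹ where J is a Jordan canonical form, so e^{tA} = P · e^{tJ} · P⁻¹, and e^{tJ} can be computed block-by-block.

A has Jordan form
J =
  [-1,  1,  0]
  [ 0, -1,  1]
  [ 0,  0, -1]
(up to reordering of blocks).

Per-block formulas:
  For a 3×3 Jordan block J_3(-1): exp(t · J_3(-1)) = e^(-1t)·(I + t·N + (t^2/2)·N^2), where N is the 3×3 nilpotent shift.

After assembling e^{tJ} and conjugating by P, we get:

e^{tA} =
  [-t*exp(-t) + exp(-t), t^2*exp(-t)/2 + t*exp(-t), t^2*exp(-t)/2]
  [-t*exp(-t), t^2*exp(-t)/2 + 2*t*exp(-t) + exp(-t), t^2*exp(-t)/2 + t*exp(-t)]
  [t*exp(-t), -t^2*exp(-t)/2 - 2*t*exp(-t), -t^2*exp(-t)/2 - t*exp(-t) + exp(-t)]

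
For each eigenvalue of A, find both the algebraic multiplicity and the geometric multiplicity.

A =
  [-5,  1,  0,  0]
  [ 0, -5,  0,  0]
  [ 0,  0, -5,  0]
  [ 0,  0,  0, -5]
λ = -5: alg = 4, geom = 3

Step 1 — factor the characteristic polynomial to read off the algebraic multiplicities:
  χ_A(x) = (x + 5)^4

Step 2 — compute geometric multiplicities via the rank-nullity identity g(λ) = n − rank(A − λI):
  rank(A − (-5)·I) = 1, so dim ker(A − (-5)·I) = n − 1 = 3

Summary:
  λ = -5: algebraic multiplicity = 4, geometric multiplicity = 3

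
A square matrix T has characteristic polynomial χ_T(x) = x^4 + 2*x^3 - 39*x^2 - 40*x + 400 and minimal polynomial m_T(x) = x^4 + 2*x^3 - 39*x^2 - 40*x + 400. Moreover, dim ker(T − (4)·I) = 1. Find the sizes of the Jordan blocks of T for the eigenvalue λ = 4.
Block sizes for λ = 4: [2]

Step 1 — from the characteristic polynomial, algebraic multiplicity of λ = 4 is 2. From dim ker(T − (4)·I) = 1, there are exactly 1 Jordan blocks for λ = 4.
Step 2 — from the minimal polynomial, the factor (x − 4)^2 tells us the largest block for λ = 4 has size 2.
Step 3 — with total size 2, 1 blocks, and largest block 2, the block sizes (in nonincreasing order) are [2].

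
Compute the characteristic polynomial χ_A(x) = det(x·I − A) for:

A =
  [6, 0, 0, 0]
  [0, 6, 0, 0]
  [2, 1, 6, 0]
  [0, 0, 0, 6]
x^4 - 24*x^3 + 216*x^2 - 864*x + 1296

Expanding det(x·I − A) (e.g. by cofactor expansion or by noting that A is similar to its Jordan form J, which has the same characteristic polynomial as A) gives
  χ_A(x) = x^4 - 24*x^3 + 216*x^2 - 864*x + 1296
which factors as (x - 6)^4. The eigenvalues (with algebraic multiplicities) are λ = 6 with multiplicity 4.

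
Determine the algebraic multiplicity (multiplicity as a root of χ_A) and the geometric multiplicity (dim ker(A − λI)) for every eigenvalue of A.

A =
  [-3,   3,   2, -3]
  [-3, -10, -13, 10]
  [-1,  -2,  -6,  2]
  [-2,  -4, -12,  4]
λ = -5: alg = 3, geom = 1; λ = 0: alg = 1, geom = 1

Step 1 — factor the characteristic polynomial to read off the algebraic multiplicities:
  χ_A(x) = x*(x + 5)^3

Step 2 — compute geometric multiplicities via the rank-nullity identity g(λ) = n − rank(A − λI):
  rank(A − (-5)·I) = 3, so dim ker(A − (-5)·I) = n − 3 = 1
  rank(A − (0)·I) = 3, so dim ker(A − (0)·I) = n − 3 = 1

Summary:
  λ = -5: algebraic multiplicity = 3, geometric multiplicity = 1
  λ = 0: algebraic multiplicity = 1, geometric multiplicity = 1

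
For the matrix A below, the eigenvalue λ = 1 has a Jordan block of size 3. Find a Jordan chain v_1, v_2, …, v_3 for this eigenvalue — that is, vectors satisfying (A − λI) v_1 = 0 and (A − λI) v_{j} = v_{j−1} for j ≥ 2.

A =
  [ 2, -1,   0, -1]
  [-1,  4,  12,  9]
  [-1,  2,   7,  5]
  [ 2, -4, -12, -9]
A Jordan chain for λ = 1 of length 3:
v_1 = (0, 2, 1, -2)ᵀ
v_2 = (1, -1, -1, 2)ᵀ
v_3 = (1, 0, 0, 0)ᵀ

Let N = A − (1)·I. We want v_3 with N^3 v_3 = 0 but N^2 v_3 ≠ 0; then v_{j-1} := N · v_j for j = 3, …, 2.

Pick v_3 = (1, 0, 0, 0)ᵀ.
Then v_2 = N · v_3 = (1, -1, -1, 2)ᵀ.
Then v_1 = N · v_2 = (0, 2, 1, -2)ᵀ.

Sanity check: (A − (1)·I) v_1 = (0, 0, 0, 0)ᵀ = 0. ✓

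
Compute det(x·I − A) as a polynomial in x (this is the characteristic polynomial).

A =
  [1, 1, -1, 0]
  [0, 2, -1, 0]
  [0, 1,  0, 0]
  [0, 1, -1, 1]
x^4 - 4*x^3 + 6*x^2 - 4*x + 1

Expanding det(x·I − A) (e.g. by cofactor expansion or by noting that A is similar to its Jordan form J, which has the same characteristic polynomial as A) gives
  χ_A(x) = x^4 - 4*x^3 + 6*x^2 - 4*x + 1
which factors as (x - 1)^4. The eigenvalues (with algebraic multiplicities) are λ = 1 with multiplicity 4.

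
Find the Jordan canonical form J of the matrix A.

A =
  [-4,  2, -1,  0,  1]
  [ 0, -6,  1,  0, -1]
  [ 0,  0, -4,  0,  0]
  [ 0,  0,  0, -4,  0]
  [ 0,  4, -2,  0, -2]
J_2(-4) ⊕ J_1(-4) ⊕ J_1(-4) ⊕ J_1(-4)

The characteristic polynomial is
  det(x·I − A) = x^5 + 20*x^4 + 160*x^3 + 640*x^2 + 1280*x + 1024 = (x + 4)^5

Eigenvalues and multiplicities (the geometric multiplicity of λ is n − rank(A − λI), which equals the number of Jordan blocks for λ):
  λ = -4: algebraic multiplicity = 5, geometric multiplicity = 4

Determining the block sizes for each eigenvalue:
  λ = -4: 4 blocks summing to 5 forces exactly one block of size 2 and the rest size 1 → block sizes [2, 1, 1, 1]

Assembling the blocks gives a Jordan form
J =
  [-4,  1,  0,  0,  0]
  [ 0, -4,  0,  0,  0]
  [ 0,  0, -4,  0,  0]
  [ 0,  0,  0, -4,  0]
  [ 0,  0,  0,  0, -4]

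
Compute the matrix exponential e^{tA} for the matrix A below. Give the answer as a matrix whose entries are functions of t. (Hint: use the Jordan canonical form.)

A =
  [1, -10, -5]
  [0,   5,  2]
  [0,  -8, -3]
e^{tA} =
  [exp(t), -10*t*exp(t), -5*t*exp(t)]
  [0, 4*t*exp(t) + exp(t), 2*t*exp(t)]
  [0, -8*t*exp(t), -4*t*exp(t) + exp(t)]

Strategy: write A = P · J · P⁻¹ where J is a Jordan canonical form, so e^{tA} = P · e^{tJ} · P⁻¹, and e^{tJ} can be computed block-by-block.

A has Jordan form
J =
  [1, 1, 0]
  [0, 1, 0]
  [0, 0, 1]
(up to reordering of blocks).

Per-block formulas:
  For a 1×1 block at λ = 1: exp(t · [1]) = [e^(1t)].
  For a 2×2 Jordan block J_2(1): exp(t · J_2(1)) = e^(1t)·(I + t·N), where N is the 2×2 nilpotent shift.

After assembling e^{tJ} and conjugating by P, we get:

e^{tA} =
  [exp(t), -10*t*exp(t), -5*t*exp(t)]
  [0, 4*t*exp(t) + exp(t), 2*t*exp(t)]
  [0, -8*t*exp(t), -4*t*exp(t) + exp(t)]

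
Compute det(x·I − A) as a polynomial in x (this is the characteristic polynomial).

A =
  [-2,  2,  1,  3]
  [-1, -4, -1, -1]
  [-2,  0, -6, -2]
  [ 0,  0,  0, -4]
x^4 + 16*x^3 + 96*x^2 + 256*x + 256

Expanding det(x·I − A) (e.g. by cofactor expansion or by noting that A is similar to its Jordan form J, which has the same characteristic polynomial as A) gives
  χ_A(x) = x^4 + 16*x^3 + 96*x^2 + 256*x + 256
which factors as (x + 4)^4. The eigenvalues (with algebraic multiplicities) are λ = -4 with multiplicity 4.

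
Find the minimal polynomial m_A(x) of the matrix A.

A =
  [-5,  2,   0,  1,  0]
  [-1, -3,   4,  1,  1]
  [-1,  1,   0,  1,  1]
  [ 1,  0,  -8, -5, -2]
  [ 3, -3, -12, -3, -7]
x^2 + 8*x + 16

The characteristic polynomial is χ_A(x) = (x + 4)^5, so the eigenvalues are known. The minimal polynomial is
  m_A(x) = Π_λ (x − λ)^{k_λ}
where k_λ is the size of the *largest* Jordan block for λ (equivalently, the smallest k with (A − λI)^k v = 0 for every generalised eigenvector v of λ).

  λ = -4: largest Jordan block has size 2, contributing (x + 4)^2

So m_A(x) = (x + 4)^2 = x^2 + 8*x + 16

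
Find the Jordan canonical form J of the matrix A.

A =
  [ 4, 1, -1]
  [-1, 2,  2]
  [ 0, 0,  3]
J_3(3)

The characteristic polynomial is
  det(x·I − A) = x^3 - 9*x^2 + 27*x - 27 = (x - 3)^3

Eigenvalues and multiplicities (the geometric multiplicity of λ is n − rank(A − λI), which equals the number of Jordan blocks for λ):
  λ = 3: algebraic multiplicity = 3, geometric multiplicity = 1

Determining the block sizes for each eigenvalue:
  λ = 3: one block (gm = 1), so the single block has size am = 3 → block sizes [3]

Assembling the blocks gives a Jordan form
J =
  [3, 1, 0]
  [0, 3, 1]
  [0, 0, 3]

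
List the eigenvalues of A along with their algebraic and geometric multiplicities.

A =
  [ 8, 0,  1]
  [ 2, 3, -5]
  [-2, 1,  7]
λ = 6: alg = 3, geom = 1

Step 1 — factor the characteristic polynomial to read off the algebraic multiplicities:
  χ_A(x) = (x - 6)^3

Step 2 — compute geometric multiplicities via the rank-nullity identity g(λ) = n − rank(A − λI):
  rank(A − (6)·I) = 2, so dim ker(A − (6)·I) = n − 2 = 1

Summary:
  λ = 6: algebraic multiplicity = 3, geometric multiplicity = 1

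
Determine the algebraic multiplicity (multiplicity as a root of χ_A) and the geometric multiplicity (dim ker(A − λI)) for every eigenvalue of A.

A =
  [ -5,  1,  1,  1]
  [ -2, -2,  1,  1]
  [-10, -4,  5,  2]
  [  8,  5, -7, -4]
λ = -3: alg = 3, geom = 2; λ = 3: alg = 1, geom = 1

Step 1 — factor the characteristic polynomial to read off the algebraic multiplicities:
  χ_A(x) = (x - 3)*(x + 3)^3

Step 2 — compute geometric multiplicities via the rank-nullity identity g(λ) = n − rank(A − λI):
  rank(A − (-3)·I) = 2, so dim ker(A − (-3)·I) = n − 2 = 2
  rank(A − (3)·I) = 3, so dim ker(A − (3)·I) = n − 3 = 1

Summary:
  λ = -3: algebraic multiplicity = 3, geometric multiplicity = 2
  λ = 3: algebraic multiplicity = 1, geometric multiplicity = 1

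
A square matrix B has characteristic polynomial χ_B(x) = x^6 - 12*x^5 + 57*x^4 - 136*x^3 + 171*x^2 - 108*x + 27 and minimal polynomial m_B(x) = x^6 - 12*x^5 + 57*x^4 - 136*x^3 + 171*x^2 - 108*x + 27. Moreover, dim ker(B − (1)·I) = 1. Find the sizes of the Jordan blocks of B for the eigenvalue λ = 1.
Block sizes for λ = 1: [3]

Step 1 — from the characteristic polynomial, algebraic multiplicity of λ = 1 is 3. From dim ker(B − (1)·I) = 1, there are exactly 1 Jordan blocks for λ = 1.
Step 2 — from the minimal polynomial, the factor (x − 1)^3 tells us the largest block for λ = 1 has size 3.
Step 3 — with total size 3, 1 blocks, and largest block 3, the block sizes (in nonincreasing order) are [3].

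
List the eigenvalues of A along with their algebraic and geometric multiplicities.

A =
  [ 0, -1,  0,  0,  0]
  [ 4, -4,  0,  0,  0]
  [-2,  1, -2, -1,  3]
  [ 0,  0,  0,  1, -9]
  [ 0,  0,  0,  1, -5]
λ = -2: alg = 5, geom = 3

Step 1 — factor the characteristic polynomial to read off the algebraic multiplicities:
  χ_A(x) = (x + 2)^5

Step 2 — compute geometric multiplicities via the rank-nullity identity g(λ) = n − rank(A − λI):
  rank(A − (-2)·I) = 2, so dim ker(A − (-2)·I) = n − 2 = 3

Summary:
  λ = -2: algebraic multiplicity = 5, geometric multiplicity = 3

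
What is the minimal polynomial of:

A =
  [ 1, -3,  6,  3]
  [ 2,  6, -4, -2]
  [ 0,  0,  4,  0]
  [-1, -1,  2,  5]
x^2 - 8*x + 16

The characteristic polynomial is χ_A(x) = (x - 4)^4, so the eigenvalues are known. The minimal polynomial is
  m_A(x) = Π_λ (x − λ)^{k_λ}
where k_λ is the size of the *largest* Jordan block for λ (equivalently, the smallest k with (A − λI)^k v = 0 for every generalised eigenvector v of λ).

  λ = 4: largest Jordan block has size 2, contributing (x − 4)^2

So m_A(x) = (x - 4)^2 = x^2 - 8*x + 16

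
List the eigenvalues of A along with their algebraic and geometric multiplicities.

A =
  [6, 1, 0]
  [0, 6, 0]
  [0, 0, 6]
λ = 6: alg = 3, geom = 2

Step 1 — factor the characteristic polynomial to read off the algebraic multiplicities:
  χ_A(x) = (x - 6)^3

Step 2 — compute geometric multiplicities via the rank-nullity identity g(λ) = n − rank(A − λI):
  rank(A − (6)·I) = 1, so dim ker(A − (6)·I) = n − 1 = 2

Summary:
  λ = 6: algebraic multiplicity = 3, geometric multiplicity = 2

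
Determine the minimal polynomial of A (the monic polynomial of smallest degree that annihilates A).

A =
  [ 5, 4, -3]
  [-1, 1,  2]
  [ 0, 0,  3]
x^3 - 9*x^2 + 27*x - 27

The characteristic polynomial is χ_A(x) = (x - 3)^3, so the eigenvalues are known. The minimal polynomial is
  m_A(x) = Π_λ (x − λ)^{k_λ}
where k_λ is the size of the *largest* Jordan block for λ (equivalently, the smallest k with (A − λI)^k v = 0 for every generalised eigenvector v of λ).

  λ = 3: largest Jordan block has size 3, contributing (x − 3)^3

So m_A(x) = (x - 3)^3 = x^3 - 9*x^2 + 27*x - 27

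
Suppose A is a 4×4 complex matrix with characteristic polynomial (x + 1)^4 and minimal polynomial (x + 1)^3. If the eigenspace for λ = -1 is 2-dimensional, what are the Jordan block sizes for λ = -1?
Block sizes for λ = -1: [3, 1]

Step 1 — from the characteristic polynomial, algebraic multiplicity of λ = -1 is 4. From dim ker(A − (-1)·I) = 2, there are exactly 2 Jordan blocks for λ = -1.
Step 2 — from the minimal polynomial, the factor (x + 1)^3 tells us the largest block for λ = -1 has size 3.
Step 3 — with total size 4, 2 blocks, and largest block 3, the block sizes (in nonincreasing order) are [3, 1].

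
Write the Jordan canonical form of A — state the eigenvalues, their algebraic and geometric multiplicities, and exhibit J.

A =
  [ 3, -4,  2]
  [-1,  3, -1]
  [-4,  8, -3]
J_2(1) ⊕ J_1(1)

The characteristic polynomial is
  det(x·I − A) = x^3 - 3*x^2 + 3*x - 1 = (x - 1)^3

Eigenvalues and multiplicities (the geometric multiplicity of λ is n − rank(A − λI), which equals the number of Jordan blocks for λ):
  λ = 1: algebraic multiplicity = 3, geometric multiplicity = 2

Determining the block sizes for each eigenvalue:
  λ = 1: 2 blocks summing to 3 forces exactly one block of size 2 and the rest size 1 → block sizes [2, 1]

Assembling the blocks gives a Jordan form
J =
  [1, 1, 0]
  [0, 1, 0]
  [0, 0, 1]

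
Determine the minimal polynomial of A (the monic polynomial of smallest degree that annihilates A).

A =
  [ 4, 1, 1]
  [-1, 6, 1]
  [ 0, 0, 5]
x^2 - 10*x + 25

The characteristic polynomial is χ_A(x) = (x - 5)^3, so the eigenvalues are known. The minimal polynomial is
  m_A(x) = Π_λ (x − λ)^{k_λ}
where k_λ is the size of the *largest* Jordan block for λ (equivalently, the smallest k with (A − λI)^k v = 0 for every generalised eigenvector v of λ).

  λ = 5: largest Jordan block has size 2, contributing (x − 5)^2

So m_A(x) = (x - 5)^2 = x^2 - 10*x + 25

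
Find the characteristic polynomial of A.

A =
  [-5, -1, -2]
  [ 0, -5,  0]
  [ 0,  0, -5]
x^3 + 15*x^2 + 75*x + 125

Expanding det(x·I − A) (e.g. by cofactor expansion or by noting that A is similar to its Jordan form J, which has the same characteristic polynomial as A) gives
  χ_A(x) = x^3 + 15*x^2 + 75*x + 125
which factors as (x + 5)^3. The eigenvalues (with algebraic multiplicities) are λ = -5 with multiplicity 3.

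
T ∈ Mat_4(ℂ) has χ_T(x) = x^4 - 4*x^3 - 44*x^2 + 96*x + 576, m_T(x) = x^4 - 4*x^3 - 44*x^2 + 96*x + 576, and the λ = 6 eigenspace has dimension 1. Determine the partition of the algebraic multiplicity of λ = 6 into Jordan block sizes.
Block sizes for λ = 6: [2]

Step 1 — from the characteristic polynomial, algebraic multiplicity of λ = 6 is 2. From dim ker(T − (6)·I) = 1, there are exactly 1 Jordan blocks for λ = 6.
Step 2 — from the minimal polynomial, the factor (x − 6)^2 tells us the largest block for λ = 6 has size 2.
Step 3 — with total size 2, 1 blocks, and largest block 2, the block sizes (in nonincreasing order) are [2].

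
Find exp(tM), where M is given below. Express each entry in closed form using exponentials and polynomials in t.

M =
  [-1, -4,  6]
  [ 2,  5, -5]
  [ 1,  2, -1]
e^{tM} =
  [t^2*exp(t) - 2*t*exp(t) + exp(t), 2*t^2*exp(t) - 4*t*exp(t), -2*t^2*exp(t) + 6*t*exp(t)]
  [-t^2*exp(t)/2 + 2*t*exp(t), -t^2*exp(t) + 4*t*exp(t) + exp(t), t^2*exp(t) - 5*t*exp(t)]
  [t*exp(t), 2*t*exp(t), -2*t*exp(t) + exp(t)]

Strategy: write M = P · J · P⁻¹ where J is a Jordan canonical form, so e^{tM} = P · e^{tJ} · P⁻¹, and e^{tJ} can be computed block-by-block.

M has Jordan form
J =
  [1, 1, 0]
  [0, 1, 1]
  [0, 0, 1]
(up to reordering of blocks).

Per-block formulas:
  For a 3×3 Jordan block J_3(1): exp(t · J_3(1)) = e^(1t)·(I + t·N + (t^2/2)·N^2), where N is the 3×3 nilpotent shift.

After assembling e^{tJ} and conjugating by P, we get:

e^{tM} =
  [t^2*exp(t) - 2*t*exp(t) + exp(t), 2*t^2*exp(t) - 4*t*exp(t), -2*t^2*exp(t) + 6*t*exp(t)]
  [-t^2*exp(t)/2 + 2*t*exp(t), -t^2*exp(t) + 4*t*exp(t) + exp(t), t^2*exp(t) - 5*t*exp(t)]
  [t*exp(t), 2*t*exp(t), -2*t*exp(t) + exp(t)]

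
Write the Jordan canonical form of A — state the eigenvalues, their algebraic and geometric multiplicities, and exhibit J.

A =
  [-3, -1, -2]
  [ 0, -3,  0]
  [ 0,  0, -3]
J_2(-3) ⊕ J_1(-3)

The characteristic polynomial is
  det(x·I − A) = x^3 + 9*x^2 + 27*x + 27 = (x + 3)^3

Eigenvalues and multiplicities (the geometric multiplicity of λ is n − rank(A − λI), which equals the number of Jordan blocks for λ):
  λ = -3: algebraic multiplicity = 3, geometric multiplicity = 2

Determining the block sizes for each eigenvalue:
  λ = -3: 2 blocks summing to 3 forces exactly one block of size 2 and the rest size 1 → block sizes [2, 1]

Assembling the blocks gives a Jordan form
J =
  [-3,  1,  0]
  [ 0, -3,  0]
  [ 0,  0, -3]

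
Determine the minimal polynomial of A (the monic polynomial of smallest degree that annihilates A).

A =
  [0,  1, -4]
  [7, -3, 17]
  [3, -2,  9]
x^3 - 6*x^2 + 12*x - 8

The characteristic polynomial is χ_A(x) = (x - 2)^3, so the eigenvalues are known. The minimal polynomial is
  m_A(x) = Π_λ (x − λ)^{k_λ}
where k_λ is the size of the *largest* Jordan block for λ (equivalently, the smallest k with (A − λI)^k v = 0 for every generalised eigenvector v of λ).

  λ = 2: largest Jordan block has size 3, contributing (x − 2)^3

So m_A(x) = (x - 2)^3 = x^3 - 6*x^2 + 12*x - 8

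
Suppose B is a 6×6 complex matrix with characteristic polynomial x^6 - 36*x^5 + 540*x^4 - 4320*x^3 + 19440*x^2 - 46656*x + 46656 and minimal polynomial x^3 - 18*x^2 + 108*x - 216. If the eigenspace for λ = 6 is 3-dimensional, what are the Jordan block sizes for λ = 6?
Block sizes for λ = 6: [3, 2, 1]

Step 1 — from the characteristic polynomial, algebraic multiplicity of λ = 6 is 6. From dim ker(B − (6)·I) = 3, there are exactly 3 Jordan blocks for λ = 6.
Step 2 — from the minimal polynomial, the factor (x − 6)^3 tells us the largest block for λ = 6 has size 3.
Step 3 — with total size 6, 3 blocks, and largest block 3, the block sizes (in nonincreasing order) are [3, 2, 1].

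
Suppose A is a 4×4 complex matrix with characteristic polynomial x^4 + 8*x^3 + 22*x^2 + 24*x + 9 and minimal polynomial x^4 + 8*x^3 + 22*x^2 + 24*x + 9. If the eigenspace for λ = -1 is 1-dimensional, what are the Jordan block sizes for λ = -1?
Block sizes for λ = -1: [2]

Step 1 — from the characteristic polynomial, algebraic multiplicity of λ = -1 is 2. From dim ker(A − (-1)·I) = 1, there are exactly 1 Jordan blocks for λ = -1.
Step 2 — from the minimal polynomial, the factor (x + 1)^2 tells us the largest block for λ = -1 has size 2.
Step 3 — with total size 2, 1 blocks, and largest block 2, the block sizes (in nonincreasing order) are [2].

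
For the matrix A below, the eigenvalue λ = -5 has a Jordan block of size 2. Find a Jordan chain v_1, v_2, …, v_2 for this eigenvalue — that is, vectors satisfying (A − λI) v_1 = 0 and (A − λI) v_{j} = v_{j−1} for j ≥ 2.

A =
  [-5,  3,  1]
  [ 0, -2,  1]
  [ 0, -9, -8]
A Jordan chain for λ = -5 of length 2:
v_1 = (3, 3, -9)ᵀ
v_2 = (0, 1, 0)ᵀ

Let N = A − (-5)·I. We want v_2 with N^2 v_2 = 0 but N^1 v_2 ≠ 0; then v_{j-1} := N · v_j for j = 2, …, 2.

Pick v_2 = (0, 1, 0)ᵀ.
Then v_1 = N · v_2 = (3, 3, -9)ᵀ.

Sanity check: (A − (-5)·I) v_1 = (0, 0, 0)ᵀ = 0. ✓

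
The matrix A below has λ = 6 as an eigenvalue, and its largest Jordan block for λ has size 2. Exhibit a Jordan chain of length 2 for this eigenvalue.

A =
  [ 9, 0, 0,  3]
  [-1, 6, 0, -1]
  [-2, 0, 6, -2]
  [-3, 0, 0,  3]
A Jordan chain for λ = 6 of length 2:
v_1 = (3, -1, -2, -3)ᵀ
v_2 = (1, 0, 0, 0)ᵀ

Let N = A − (6)·I. We want v_2 with N^2 v_2 = 0 but N^1 v_2 ≠ 0; then v_{j-1} := N · v_j for j = 2, …, 2.

Pick v_2 = (1, 0, 0, 0)ᵀ.
Then v_1 = N · v_2 = (3, -1, -2, -3)ᵀ.

Sanity check: (A − (6)·I) v_1 = (0, 0, 0, 0)ᵀ = 0. ✓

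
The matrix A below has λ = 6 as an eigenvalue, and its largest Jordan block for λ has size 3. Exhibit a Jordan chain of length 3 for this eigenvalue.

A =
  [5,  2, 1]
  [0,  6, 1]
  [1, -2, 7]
A Jordan chain for λ = 6 of length 3:
v_1 = (2, 1, 0)ᵀ
v_2 = (-1, 0, 1)ᵀ
v_3 = (1, 0, 0)ᵀ

Let N = A − (6)·I. We want v_3 with N^3 v_3 = 0 but N^2 v_3 ≠ 0; then v_{j-1} := N · v_j for j = 3, …, 2.

Pick v_3 = (1, 0, 0)ᵀ.
Then v_2 = N · v_3 = (-1, 0, 1)ᵀ.
Then v_1 = N · v_2 = (2, 1, 0)ᵀ.

Sanity check: (A − (6)·I) v_1 = (0, 0, 0)ᵀ = 0. ✓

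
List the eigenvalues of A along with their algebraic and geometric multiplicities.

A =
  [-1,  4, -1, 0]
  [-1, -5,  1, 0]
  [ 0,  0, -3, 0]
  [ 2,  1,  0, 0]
λ = -3: alg = 3, geom = 1; λ = 0: alg = 1, geom = 1

Step 1 — factor the characteristic polynomial to read off the algebraic multiplicities:
  χ_A(x) = x*(x + 3)^3

Step 2 — compute geometric multiplicities via the rank-nullity identity g(λ) = n − rank(A − λI):
  rank(A − (-3)·I) = 3, so dim ker(A − (-3)·I) = n − 3 = 1
  rank(A − (0)·I) = 3, so dim ker(A − (0)·I) = n − 3 = 1

Summary:
  λ = -3: algebraic multiplicity = 3, geometric multiplicity = 1
  λ = 0: algebraic multiplicity = 1, geometric multiplicity = 1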